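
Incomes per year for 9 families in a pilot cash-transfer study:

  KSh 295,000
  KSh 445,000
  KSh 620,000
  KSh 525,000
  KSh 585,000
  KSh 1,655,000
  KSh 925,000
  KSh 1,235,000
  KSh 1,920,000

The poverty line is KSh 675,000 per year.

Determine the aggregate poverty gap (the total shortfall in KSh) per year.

KSh 905,000

Below the line: KSh 295,000, KSh 445,000, KSh 525,000, KSh 585,000, KSh 620,000 (q = 5 of N = 9).
Individual gaps: 675000−295000 = 380000; 675000−445000 = 230000; 675000−525000 = 150000; 675000−585000 = 90000; 675000−620000 = 55000.
Aggregate gap = KSh 905,000.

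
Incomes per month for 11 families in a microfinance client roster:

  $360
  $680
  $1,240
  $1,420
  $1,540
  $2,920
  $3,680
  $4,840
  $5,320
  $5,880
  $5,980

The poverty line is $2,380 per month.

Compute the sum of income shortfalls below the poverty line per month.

Poor units: $360, $680, $1,240, $1,420, $1,540 (q = 5 of N = 11).
Individual gaps: 2380−360 = 2020; 2380−680 = 1700; 2380−1240 = 1140; 2380−1420 = 960; 2380−1540 = 840.
Aggregate gap = $6,660.

$6,660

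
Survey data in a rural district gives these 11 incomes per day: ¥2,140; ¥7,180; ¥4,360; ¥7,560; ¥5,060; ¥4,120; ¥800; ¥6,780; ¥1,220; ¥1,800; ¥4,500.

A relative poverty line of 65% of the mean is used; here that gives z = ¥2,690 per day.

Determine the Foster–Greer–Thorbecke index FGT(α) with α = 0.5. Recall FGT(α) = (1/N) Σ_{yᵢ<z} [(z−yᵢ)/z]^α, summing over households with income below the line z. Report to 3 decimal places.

0.237

Below the line: ¥800, ¥1,220, ¥1,800, ¥2,140 (q = 4 of N = 11).
Relative gaps: (2690−800)/2690 = 0.7026; (2690−1220)/2690 = 0.5465; (2690−1800)/2690 = 0.3309; (2690−2140)/2690 = 0.2045.
Raised to α = 0.5: 0.83821; 0.73924; 0.57520; 0.45217.
Sum = 2.604822; FGT(0.5) = 2.604822 / 11 = 0.237.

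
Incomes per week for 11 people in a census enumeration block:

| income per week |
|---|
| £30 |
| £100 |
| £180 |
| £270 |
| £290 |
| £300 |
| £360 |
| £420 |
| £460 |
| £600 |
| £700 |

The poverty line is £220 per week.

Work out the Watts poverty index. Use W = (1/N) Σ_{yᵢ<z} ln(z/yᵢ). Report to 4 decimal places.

Below the line: £30, £100, £180 (q = 3 of N = 11).
Log shortfalls: ln(220/30) = 1.9924; ln(220/100) = 0.7885; ln(220/180) = 0.2007.
W = 2.981558 / 11 = 0.2711.

0.2711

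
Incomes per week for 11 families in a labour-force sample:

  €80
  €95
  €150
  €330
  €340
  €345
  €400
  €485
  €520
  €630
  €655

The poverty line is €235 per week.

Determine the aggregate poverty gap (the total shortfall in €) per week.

€380

Below z: €80, €95, €150 (q = 3 of N = 11).
Individual gaps: 235−80 = 155; 235−95 = 140; 235−150 = 85.
Aggregate gap = €380.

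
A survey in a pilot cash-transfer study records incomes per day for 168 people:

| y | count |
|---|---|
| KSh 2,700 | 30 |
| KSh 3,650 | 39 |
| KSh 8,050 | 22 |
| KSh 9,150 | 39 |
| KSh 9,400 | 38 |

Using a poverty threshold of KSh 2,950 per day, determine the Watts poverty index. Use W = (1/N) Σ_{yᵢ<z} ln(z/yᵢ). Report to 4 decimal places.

Poor units: 30×KSh 2,700 (q = 30 of N = 168).
ln(z/y) terms: ln(2950/2700) = 0.0886 (×30).
W = 2.656602 / 168 = 0.0158.

0.0158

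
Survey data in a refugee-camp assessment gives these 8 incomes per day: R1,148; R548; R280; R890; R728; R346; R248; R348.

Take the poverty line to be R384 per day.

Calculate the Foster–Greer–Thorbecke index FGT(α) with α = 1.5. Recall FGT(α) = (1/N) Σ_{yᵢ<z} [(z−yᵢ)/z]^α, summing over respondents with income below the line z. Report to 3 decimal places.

Incomes under z: R248, R280, R346, R348 (q = 4 of N = 8).
Relative gaps: (384−248)/384 = 0.3542; (384−280)/384 = 0.2708; (384−346)/384 = 0.0990; (384−348)/384 = 0.0938.
Raised to α = 1.5: 0.21077; 0.14095; 0.03113; 0.02870.
Sum = 0.411552; FGT(1.5) = 0.411552 / 8 = 0.051.

0.051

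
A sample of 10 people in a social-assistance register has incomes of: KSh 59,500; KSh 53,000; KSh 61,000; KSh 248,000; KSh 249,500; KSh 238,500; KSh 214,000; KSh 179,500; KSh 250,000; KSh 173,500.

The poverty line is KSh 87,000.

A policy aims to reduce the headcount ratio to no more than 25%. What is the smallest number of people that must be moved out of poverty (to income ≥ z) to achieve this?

3 of the 10 people are poor, so H = 3/10 = 0.300.
A headcount ratio of at most 25% allows at most ⌊0.25 × 10⌋ = 2 poor people.
So at least 3 − 2 = 1 must be lifted.

1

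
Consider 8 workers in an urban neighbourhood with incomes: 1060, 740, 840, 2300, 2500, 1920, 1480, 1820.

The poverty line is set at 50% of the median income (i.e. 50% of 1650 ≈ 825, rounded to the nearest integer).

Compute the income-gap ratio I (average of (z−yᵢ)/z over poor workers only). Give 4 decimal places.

0.1030

Poor units: 740 (q = 1 of N = 8).
Relative gaps: 0.1030; sum = 0.103030.
I averages over the q = 1 poor units only: 0.103030 / 1 = 0.1030.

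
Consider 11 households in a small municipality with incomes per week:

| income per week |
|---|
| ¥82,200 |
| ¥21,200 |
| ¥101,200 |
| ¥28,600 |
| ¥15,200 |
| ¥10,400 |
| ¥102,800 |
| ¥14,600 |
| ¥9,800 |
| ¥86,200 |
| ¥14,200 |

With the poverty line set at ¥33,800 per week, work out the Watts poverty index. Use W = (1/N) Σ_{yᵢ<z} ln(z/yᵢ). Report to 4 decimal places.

Below z: ¥9,800, ¥10,400, ¥14,200, ¥14,600, ¥15,200, ¥21,200, ¥28,600 (q = 7 of N = 11).
Log shortfalls: ln(33800/9800) = 1.2381; ln(33800/10400) = 1.1787; ln(33800/14200) = 0.8672; ln(33800/14600) = 0.8394; ln(33800/15200) = 0.7992; ln(33800/21200) = 0.4665; ln(33800/28600) = 0.1671.
W = 5.556071 / 11 = 0.5051.

0.5051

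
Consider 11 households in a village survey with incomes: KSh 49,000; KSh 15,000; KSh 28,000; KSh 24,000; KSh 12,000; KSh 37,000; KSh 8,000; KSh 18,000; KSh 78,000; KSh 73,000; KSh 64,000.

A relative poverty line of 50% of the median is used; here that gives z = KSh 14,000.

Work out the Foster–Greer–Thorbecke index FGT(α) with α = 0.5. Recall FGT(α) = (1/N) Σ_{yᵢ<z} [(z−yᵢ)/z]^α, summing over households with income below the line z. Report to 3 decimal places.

Below the line: KSh 8,000, KSh 12,000 (q = 2 of N = 11).
Relative gaps: (14000−8000)/14000 = 0.4286; (14000−12000)/14000 = 0.1429.
Raised to α = 0.5: 0.65465; 0.37796.
Sum = 1.032618; FGT(0.5) = 1.032618 / 11 = 0.094.

0.094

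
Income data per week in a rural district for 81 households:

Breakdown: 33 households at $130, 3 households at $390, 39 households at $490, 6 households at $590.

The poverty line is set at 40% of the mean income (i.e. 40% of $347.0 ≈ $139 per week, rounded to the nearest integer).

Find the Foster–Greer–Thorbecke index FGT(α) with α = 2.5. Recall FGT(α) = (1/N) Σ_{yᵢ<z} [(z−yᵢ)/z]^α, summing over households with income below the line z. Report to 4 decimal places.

0.0004

Below z: 33×$130 (q = 33 of N = 81).
Shortfall ratios: (139−130)/139 = 0.0647 (×33).
Raised to α = 2.5: 0.00107 (×33).
Sum = 0.035203; FGT(2.5) = 0.035203 / 81 = 0.0004.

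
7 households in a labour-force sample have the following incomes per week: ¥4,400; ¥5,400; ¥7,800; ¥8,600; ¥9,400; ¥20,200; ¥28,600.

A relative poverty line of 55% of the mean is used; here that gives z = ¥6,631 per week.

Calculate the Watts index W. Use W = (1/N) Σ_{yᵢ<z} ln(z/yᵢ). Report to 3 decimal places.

Below z: ¥4,400, ¥5,400 (q = 2 of N = 7).
Log shortfalls: ln(6631/4400) = 0.4102; ln(6631/5400) = 0.2054.
W = 0.615508 / 7 = 0.088.

0.088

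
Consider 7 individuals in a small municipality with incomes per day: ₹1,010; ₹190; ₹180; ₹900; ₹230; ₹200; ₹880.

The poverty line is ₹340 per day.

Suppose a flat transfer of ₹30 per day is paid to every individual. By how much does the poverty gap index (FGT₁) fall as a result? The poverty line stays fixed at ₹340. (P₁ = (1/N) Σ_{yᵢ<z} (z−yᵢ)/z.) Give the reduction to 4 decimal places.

Before: below the line — ₹180, ₹190, ₹200, ₹230; poverty gap index (FGT₁) = 0.235294.
After the ₹30 transfer: below the line — ₹210, ₹220, ₹230, ₹260; poverty gap index (FGT₁) = 0.184874.
Reduction = 0.235294 − 0.184874 = 0.0504.

0.0504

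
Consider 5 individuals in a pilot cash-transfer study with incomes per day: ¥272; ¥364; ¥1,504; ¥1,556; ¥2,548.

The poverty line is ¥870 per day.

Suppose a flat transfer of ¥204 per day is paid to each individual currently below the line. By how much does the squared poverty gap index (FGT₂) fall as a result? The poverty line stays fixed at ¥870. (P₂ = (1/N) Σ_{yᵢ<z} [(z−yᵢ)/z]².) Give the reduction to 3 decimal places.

0.097

Before: below the line — ¥272, ¥364; squared poverty gap index (FGT₂) = 0.16215.
After the ¥204 transfer: below the line — ¥476, ¥568; squared poverty gap index (FGT₂) = 0.06512.
Reduction = 0.16215 − 0.06512 = 0.097.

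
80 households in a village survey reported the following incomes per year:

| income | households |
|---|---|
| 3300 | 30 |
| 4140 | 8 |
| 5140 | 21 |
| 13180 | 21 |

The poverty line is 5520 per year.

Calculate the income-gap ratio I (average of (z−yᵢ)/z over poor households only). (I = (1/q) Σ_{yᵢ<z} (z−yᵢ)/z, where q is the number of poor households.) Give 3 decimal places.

Incomes under z: 30×3300, 8×4140, 21×5140 (q = 59 of N = 80).
Shortfall ratios (z−y)/z: 0.4022 (×30), 0.2500 (×8), 0.0688 (×21); sum = 15.510870.
I averages over the q = 59 poor units only: 15.510870 / 59 = 0.263.

0.263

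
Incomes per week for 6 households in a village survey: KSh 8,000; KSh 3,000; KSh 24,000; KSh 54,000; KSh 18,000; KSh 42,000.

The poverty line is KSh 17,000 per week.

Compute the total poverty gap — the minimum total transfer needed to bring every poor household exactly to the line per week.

KSh 23,000

Below z: KSh 3,000, KSh 8,000 (q = 2 of N = 6).
Individual gaps: 17000−3000 = 14000; 17000−8000 = 9000.
Aggregate gap = KSh 23,000.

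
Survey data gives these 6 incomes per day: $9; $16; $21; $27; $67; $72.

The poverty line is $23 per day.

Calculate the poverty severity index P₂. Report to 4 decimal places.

0.0784

Below z: $9, $16, $21 (q = 3 of N = 6).
Shortfall ratios: (23−9)/23 = 0.6087; (23−16)/23 = 0.3043; (23−21)/23 = 0.0870.
Squared: 0.3705; 0.0926; 0.0076.
Sum = 0.470699; P₂ = 0.470699 / 6 = 0.0784.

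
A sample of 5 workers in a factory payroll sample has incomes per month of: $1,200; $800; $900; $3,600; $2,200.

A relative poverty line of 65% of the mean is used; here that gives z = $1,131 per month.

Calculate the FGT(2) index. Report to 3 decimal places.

Incomes under z: $800, $900 (q = 2 of N = 5).
Gap ratios (z−y)/z: (1131−800)/1131 = 0.2927; (1131−900)/1131 = 0.2042.
Squared: 0.0857; 0.0417.
Sum = 0.127366; P₂ = 0.127366 / 5 = 0.025.

0.025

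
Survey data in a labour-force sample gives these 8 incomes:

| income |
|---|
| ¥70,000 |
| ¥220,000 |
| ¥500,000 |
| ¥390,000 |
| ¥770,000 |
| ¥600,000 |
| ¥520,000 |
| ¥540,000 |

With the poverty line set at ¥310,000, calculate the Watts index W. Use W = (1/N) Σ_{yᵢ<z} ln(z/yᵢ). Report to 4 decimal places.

Poor units: ¥70,000, ¥220,000 (q = 2 of N = 8).
Log gaps: ln(310000/70000) = 1.4881; ln(310000/220000) = 0.3429.
W = 1.831022 / 8 = 0.2289.

0.2289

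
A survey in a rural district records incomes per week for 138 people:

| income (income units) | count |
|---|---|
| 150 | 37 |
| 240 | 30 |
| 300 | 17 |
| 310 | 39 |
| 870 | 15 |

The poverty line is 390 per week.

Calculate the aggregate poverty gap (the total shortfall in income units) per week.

18030

Below the line: 37×150, 30×240, 17×300, 39×310 (q = 123 of N = 138).
Individual gaps: 37×(390−150) = 8880; 30×(390−240) = 4500; 17×(390−300) = 1530; 39×(390−310) = 3120.
Aggregate gap = 18030.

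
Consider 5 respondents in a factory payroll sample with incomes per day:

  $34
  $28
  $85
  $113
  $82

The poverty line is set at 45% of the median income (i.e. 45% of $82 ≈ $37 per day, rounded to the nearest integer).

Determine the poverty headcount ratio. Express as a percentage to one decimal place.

40.0%

2 of the 5 respondents have income below $37.
H = 2/5 = 40.0%.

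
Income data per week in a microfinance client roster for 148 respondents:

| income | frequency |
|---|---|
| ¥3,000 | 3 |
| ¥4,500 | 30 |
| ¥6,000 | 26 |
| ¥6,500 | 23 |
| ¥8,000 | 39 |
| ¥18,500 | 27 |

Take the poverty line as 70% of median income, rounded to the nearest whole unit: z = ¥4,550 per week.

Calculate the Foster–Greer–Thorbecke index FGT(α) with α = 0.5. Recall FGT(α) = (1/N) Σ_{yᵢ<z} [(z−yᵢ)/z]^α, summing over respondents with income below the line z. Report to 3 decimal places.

Below the line: 3×¥3,000, 30×¥4,500 (q = 33 of N = 148).
Shortfall ratios: (4550−3000)/4550 = 0.3407 (×3); (4550−4500)/4550 = 0.0110 (×30).
Raised to α = 0.5: 0.58366 (×3); 0.10483 (×30).
Sum = 4.895835; FGT(0.5) = 4.895835 / 148 = 0.033.

0.033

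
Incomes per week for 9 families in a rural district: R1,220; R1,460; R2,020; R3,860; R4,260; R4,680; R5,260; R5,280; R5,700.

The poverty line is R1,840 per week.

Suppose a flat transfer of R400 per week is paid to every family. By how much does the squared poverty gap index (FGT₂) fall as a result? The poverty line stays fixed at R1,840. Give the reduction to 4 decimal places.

Before: below the line — R1,220, R1,460; squared poverty gap index (FGT₂) = 0.017355.
After the R400 transfer: below the line — R1,620; squared poverty gap index (FGT₂) = 0.001588.
Reduction = 0.017355 − 0.001588 = 0.0158.

0.0158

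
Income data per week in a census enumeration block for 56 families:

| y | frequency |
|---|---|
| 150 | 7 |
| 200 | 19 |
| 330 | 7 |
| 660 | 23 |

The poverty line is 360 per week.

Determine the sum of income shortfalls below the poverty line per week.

4720

Below z: 7×150, 19×200, 7×330 (q = 33 of N = 56).
Individual gaps: 7×(360−150) = 1470; 19×(360−200) = 3040; 7×(360−330) = 210.
Aggregate gap = 4720.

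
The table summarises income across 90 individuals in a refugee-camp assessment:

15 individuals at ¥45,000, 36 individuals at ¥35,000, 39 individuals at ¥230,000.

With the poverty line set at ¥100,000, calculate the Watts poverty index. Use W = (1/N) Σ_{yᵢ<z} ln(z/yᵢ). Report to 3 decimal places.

Below z: 36×¥35,000, 15×¥45,000 (q = 51 of N = 90).
Log shortfalls: ln(100000/35000) = 1.0498 (×36); ln(100000/45000) = 0.7985 (×15).
W = 49.771212 / 90 = 0.553.

0.553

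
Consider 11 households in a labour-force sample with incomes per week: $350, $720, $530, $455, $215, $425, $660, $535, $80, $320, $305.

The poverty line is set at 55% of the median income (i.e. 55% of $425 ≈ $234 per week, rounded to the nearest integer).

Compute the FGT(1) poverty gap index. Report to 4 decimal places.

0.0672

Poor units: $80, $215 (q = 2 of N = 11).
Relative gaps: (234−80)/234 = 0.6581; (234−215)/234 = 0.0812.
Σ = 0.739316. Dividing by the full population N = 11 gives P₁ = 0.0672.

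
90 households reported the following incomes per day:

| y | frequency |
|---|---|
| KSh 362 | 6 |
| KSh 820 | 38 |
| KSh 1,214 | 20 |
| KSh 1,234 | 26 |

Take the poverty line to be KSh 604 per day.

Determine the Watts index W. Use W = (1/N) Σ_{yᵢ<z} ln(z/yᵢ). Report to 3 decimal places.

0.034

Below z: 6×KSh 362 (q = 6 of N = 90).
ln(z/y) terms: ln(604/362) = 0.5119 (×6).
W = 3.071580 / 90 = 0.034.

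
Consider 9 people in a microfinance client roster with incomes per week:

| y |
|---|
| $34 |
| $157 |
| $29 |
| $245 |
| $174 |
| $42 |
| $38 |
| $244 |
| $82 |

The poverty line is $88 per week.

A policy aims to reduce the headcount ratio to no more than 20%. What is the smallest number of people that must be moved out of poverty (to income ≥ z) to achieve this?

Currently q = 5 of N = 9 are below the line (H = 0.556).
A headcount ratio of at most 20% allows at most ⌊0.20 × 9⌋ = 1 poor people.
So at least 5 − 1 = 4 must be lifted.

4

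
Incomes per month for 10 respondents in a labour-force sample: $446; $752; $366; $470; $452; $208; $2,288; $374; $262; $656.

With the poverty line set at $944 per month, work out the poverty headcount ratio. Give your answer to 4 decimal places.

9 of the 10 respondents have income below $944.
H = 9/10 = 0.9000.

0.9000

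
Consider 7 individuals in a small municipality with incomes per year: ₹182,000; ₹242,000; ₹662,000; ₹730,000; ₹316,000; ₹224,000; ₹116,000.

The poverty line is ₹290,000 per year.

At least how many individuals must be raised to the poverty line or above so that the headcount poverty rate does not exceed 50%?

Currently q = 4 of N = 7 are below the line (H = 0.571).
A headcount ratio of at most 50% allows at most ⌊0.50 × 7⌋ = 3 poor individuals.
So at least 4 − 3 = 1 must be lifted.

1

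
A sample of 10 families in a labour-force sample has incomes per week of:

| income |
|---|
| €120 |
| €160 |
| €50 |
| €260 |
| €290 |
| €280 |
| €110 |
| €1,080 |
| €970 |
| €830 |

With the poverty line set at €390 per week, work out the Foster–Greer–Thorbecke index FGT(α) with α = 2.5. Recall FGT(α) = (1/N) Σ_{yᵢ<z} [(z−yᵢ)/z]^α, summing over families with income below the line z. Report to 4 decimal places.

0.1952

Incomes under z: €50, €110, €120, €160, €260, €280, €290 (q = 7 of N = 10).
Gap ratios (z−y)/z: (390−50)/390 = 0.8718; (390−110)/390 = 0.7179; (390−120)/390 = 0.6923; (390−160)/390 = 0.5897; (390−260)/390 = 0.3333; (390−280)/390 = 0.2821; (390−290)/390 = 0.2564.
Raised to α = 2.5: 0.70964; 0.43675; 0.39879; 0.26709; 0.06415; 0.04225; 0.03329.
Sum = 1.951962; FGT(2.5) = 1.951962 / 10 = 0.1952.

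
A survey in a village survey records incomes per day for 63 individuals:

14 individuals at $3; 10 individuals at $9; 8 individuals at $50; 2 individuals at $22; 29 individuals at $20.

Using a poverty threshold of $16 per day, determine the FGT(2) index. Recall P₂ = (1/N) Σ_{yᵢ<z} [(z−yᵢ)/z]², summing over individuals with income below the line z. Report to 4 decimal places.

0.1771

Below z: 14×$3, 10×$9 (q = 24 of N = 63).
Normalized shortfalls: (16−3)/16 = 0.8125 (×14); (16−9)/16 = 0.4375 (×10).
Squared: 0.6602 (×14); 0.1914 (×10).
Sum = 11.156250; P₂ = 11.156250 / 63 = 0.1771.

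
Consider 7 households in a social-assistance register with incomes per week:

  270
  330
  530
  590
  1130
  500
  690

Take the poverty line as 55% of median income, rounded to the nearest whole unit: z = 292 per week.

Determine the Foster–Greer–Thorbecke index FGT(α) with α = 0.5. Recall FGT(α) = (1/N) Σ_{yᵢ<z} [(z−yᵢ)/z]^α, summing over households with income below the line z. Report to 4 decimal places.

Below the line: 270 (q = 1 of N = 7).
Gap ratios (z−y)/z: (292−270)/292 = 0.0753.
Raised to α = 0.5: 0.27449.
Sum = 0.274486; FGT(0.5) = 0.274486 / 7 = 0.0392.

0.0392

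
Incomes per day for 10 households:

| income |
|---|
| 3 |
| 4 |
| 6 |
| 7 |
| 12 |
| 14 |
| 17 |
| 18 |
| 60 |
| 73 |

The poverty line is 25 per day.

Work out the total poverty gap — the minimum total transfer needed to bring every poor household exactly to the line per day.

119

Poor units: 3, 4, 6, 7, 12, 14, 17, 18 (q = 8 of N = 10).
Individual gaps: 25−3 = 22; 25−4 = 21; 25−6 = 19; 25−7 = 18; 25−12 = 13; 25−14 = 11; 25−17 = 8; 25−18 = 7.
Aggregate gap = 119.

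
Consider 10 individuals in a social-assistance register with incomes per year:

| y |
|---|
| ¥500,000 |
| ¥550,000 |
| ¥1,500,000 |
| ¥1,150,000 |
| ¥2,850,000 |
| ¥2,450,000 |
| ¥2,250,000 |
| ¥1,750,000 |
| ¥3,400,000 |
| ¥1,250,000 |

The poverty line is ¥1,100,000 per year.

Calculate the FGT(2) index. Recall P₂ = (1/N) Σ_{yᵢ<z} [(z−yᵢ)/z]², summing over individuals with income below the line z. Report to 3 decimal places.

Below z: ¥500,000, ¥550,000 (q = 2 of N = 10).
Normalized shortfalls: (1100000−500000)/1100000 = 0.5455; (1100000−550000)/1100000 = 0.5000.
Squared: 0.2975; 0.2500.
Sum = 0.547521; P₂ = 0.547521 / 10 = 0.055.

0.055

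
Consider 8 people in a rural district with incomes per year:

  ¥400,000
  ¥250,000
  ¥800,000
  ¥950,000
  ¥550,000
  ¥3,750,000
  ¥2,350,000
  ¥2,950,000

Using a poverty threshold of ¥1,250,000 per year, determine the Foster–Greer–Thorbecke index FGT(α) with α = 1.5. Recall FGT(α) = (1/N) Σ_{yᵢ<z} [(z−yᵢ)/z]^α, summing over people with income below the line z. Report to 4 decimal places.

0.2536

Poor units: ¥250,000, ¥400,000, ¥550,000, ¥800,000, ¥950,000 (q = 5 of N = 8).
Normalized shortfalls: (1250000−250000)/1250000 = 0.8000; (1250000−400000)/1250000 = 0.6800; (1250000−550000)/1250000 = 0.5600; (1250000−800000)/1250000 = 0.3600; (1250000−950000)/1250000 = 0.2400.
Raised to α = 1.5: 0.71554; 0.56074; 0.41907; 0.21600; 0.11758.
Sum = 2.028925; FGT(1.5) = 2.028925 / 8 = 0.2536.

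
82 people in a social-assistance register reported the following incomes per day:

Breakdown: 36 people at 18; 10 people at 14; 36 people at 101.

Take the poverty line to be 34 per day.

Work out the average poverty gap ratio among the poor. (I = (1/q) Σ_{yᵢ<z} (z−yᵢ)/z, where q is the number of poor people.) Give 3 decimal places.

Below the line: 10×14, 36×18 (q = 46 of N = 82).
Relative gaps: 0.5882 (×10), 0.4706 (×36); sum = 22.823529.
The income-gap ratio divides by q (the poor only): 22.823529 / 46 = 0.496.

0.496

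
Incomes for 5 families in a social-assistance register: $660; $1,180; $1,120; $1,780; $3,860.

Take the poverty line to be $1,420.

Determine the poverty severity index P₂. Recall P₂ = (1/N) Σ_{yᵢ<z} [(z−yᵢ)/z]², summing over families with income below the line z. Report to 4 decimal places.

Below z: $660, $1,120, $1,180 (q = 3 of N = 5).
Shortfall ratios: (1420−660)/1420 = 0.5352; (1420−1120)/1420 = 0.2113; (1420−1180)/1420 = 0.1690.
Squared: 0.2865; 0.0446; 0.0286.
Sum = 0.359651; P₂ = 0.359651 / 5 = 0.0719.

0.0719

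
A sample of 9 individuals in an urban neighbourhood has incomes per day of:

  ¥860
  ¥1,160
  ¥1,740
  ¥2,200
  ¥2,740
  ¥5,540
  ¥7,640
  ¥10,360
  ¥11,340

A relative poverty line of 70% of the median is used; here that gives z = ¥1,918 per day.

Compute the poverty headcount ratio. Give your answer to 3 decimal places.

0.333

3 of the 9 individuals have income below ¥1,918.
H = 3/9 = 0.333.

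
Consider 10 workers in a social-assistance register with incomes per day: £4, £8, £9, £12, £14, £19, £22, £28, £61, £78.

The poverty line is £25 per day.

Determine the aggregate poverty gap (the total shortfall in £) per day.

Poor units: £4, £8, £9, £12, £14, £19, £22 (q = 7 of N = 10).
Individual gaps: 25−4 = 21; 25−8 = 17; 25−9 = 16; 25−12 = 13; 25−14 = 11; 25−19 = 6; 25−22 = 3.
Aggregate gap = £87.

£87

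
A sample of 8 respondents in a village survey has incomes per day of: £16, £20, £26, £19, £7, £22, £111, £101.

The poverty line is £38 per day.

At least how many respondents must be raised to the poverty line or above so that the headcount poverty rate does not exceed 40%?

3

Currently q = 6 of N = 8 are below the line (H = 0.750).
A headcount ratio of at most 40% allows at most ⌊0.40 × 8⌋ = 3 poor respondents.
So at least 6 − 3 = 3 must be lifted.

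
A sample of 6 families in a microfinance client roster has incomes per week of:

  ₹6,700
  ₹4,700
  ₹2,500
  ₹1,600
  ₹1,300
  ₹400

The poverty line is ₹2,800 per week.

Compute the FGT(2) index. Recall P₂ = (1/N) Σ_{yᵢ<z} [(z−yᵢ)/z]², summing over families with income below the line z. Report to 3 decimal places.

Incomes under z: ₹400, ₹1,300, ₹1,600, ₹2,500 (q = 4 of N = 6).
Shortfall ratios: (2800−400)/2800 = 0.8571; (2800−1300)/2800 = 0.5357; (2800−1600)/2800 = 0.4286; (2800−2500)/2800 = 0.1071.
Squared: 0.7347; 0.2870; 0.1837; 0.0115.
Sum = 1.216837; P₂ = 1.216837 / 6 = 0.203.

0.203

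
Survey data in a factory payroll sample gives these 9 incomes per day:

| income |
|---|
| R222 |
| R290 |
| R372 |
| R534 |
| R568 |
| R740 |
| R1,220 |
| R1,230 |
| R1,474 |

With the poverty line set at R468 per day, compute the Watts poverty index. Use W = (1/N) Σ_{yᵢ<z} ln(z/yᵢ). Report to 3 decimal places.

0.162

Incomes under z: R222, R290, R372 (q = 3 of N = 9).
Log gaps: ln(468/222) = 0.7458; ln(468/290) = 0.4786; ln(468/372) = 0.2296.
W = 1.453953 / 9 = 0.162.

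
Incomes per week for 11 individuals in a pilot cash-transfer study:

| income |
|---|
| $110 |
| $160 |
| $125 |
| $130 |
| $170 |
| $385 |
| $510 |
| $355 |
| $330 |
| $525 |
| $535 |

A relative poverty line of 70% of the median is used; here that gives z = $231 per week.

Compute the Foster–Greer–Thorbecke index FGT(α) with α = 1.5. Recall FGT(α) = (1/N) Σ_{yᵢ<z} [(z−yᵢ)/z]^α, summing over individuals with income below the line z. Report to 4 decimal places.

Poor units: $110, $125, $130, $160, $170 (q = 5 of N = 11).
Normalized shortfalls: (231−110)/231 = 0.5238; (231−125)/231 = 0.4589; (231−130)/231 = 0.4372; (231−160)/231 = 0.3074; (231−170)/231 = 0.2641.
Raised to α = 1.5: 0.37911; 0.31084; 0.28911; 0.17040; 0.13570.
Sum = 1.285158; FGT(1.5) = 1.285158 / 11 = 0.1168.

0.1168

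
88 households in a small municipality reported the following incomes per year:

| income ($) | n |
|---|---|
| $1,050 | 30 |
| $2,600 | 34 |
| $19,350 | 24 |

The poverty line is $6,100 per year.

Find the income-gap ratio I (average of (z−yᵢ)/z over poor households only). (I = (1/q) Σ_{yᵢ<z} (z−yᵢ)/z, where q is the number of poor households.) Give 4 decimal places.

0.6929

Below the line: 30×$1,050, 34×$2,600 (q = 64 of N = 88).
Relative gaps: 0.8279 (×30), 0.5738 (×34); sum = 44.344262.
The income-gap ratio divides by q (the poor only): 44.344262 / 64 = 0.6929.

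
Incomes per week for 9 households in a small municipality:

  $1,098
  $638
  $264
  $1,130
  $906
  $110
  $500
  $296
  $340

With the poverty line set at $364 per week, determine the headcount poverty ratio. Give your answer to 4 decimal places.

4 of the 9 households have income below $364.
H = 4/9 = 0.4444.

0.4444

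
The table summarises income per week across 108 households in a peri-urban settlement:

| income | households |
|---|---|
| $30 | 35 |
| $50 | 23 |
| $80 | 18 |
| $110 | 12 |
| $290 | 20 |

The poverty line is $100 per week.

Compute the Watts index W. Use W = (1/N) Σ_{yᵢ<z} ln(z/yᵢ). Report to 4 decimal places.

0.5750

Poor units: 35×$30, 23×$50, 18×$80 (q = 76 of N = 108).
ln(z/y) terms: ln(100/30) = 1.2040 (×35); ln(100/50) = 0.6931 (×23); ln(100/80) = 0.2231 (×18).
W = 62.098017 / 108 = 0.5750.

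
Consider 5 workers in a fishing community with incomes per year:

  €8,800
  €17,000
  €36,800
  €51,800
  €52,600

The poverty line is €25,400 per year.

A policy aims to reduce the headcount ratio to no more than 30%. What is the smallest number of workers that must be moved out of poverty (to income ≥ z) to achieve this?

1

Currently q = 2 of N = 5 are below the line (H = 0.400).
A headcount ratio of at most 30% allows at most ⌊0.30 × 5⌋ = 1 poor workers.
So at least 2 − 1 = 1 must be lifted.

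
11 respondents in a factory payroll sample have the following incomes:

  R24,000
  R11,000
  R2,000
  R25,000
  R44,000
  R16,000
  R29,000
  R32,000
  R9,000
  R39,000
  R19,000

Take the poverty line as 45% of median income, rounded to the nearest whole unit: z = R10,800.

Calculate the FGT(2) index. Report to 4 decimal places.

Below the line: R2,000, R9,000 (q = 2 of N = 11).
Gap ratios (z−y)/z: (10800−2000)/10800 = 0.8148; (10800−9000)/10800 = 0.1667.
Squared: 0.6639; 0.0278.
Sum = 0.691701; P₂ = 0.691701 / 11 = 0.0629.

0.0629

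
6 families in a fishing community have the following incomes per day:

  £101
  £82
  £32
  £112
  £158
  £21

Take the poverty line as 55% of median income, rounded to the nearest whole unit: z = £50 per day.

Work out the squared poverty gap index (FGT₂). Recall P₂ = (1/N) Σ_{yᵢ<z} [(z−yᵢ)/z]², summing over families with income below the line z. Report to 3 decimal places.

0.078

Poor units: £21, £32 (q = 2 of N = 6).
Normalized shortfalls: (50−21)/50 = 0.5800; (50−32)/50 = 0.3600.
Squared: 0.3364; 0.1296.
Sum = 0.466000; P₂ = 0.466000 / 6 = 0.078.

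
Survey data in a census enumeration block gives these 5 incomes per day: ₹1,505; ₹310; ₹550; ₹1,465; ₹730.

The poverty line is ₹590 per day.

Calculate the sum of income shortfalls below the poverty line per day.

₹320

Below the line: ₹310, ₹550 (q = 2 of N = 5).
Individual gaps: 590−310 = 280; 590−550 = 40.
Aggregate gap = ₹320.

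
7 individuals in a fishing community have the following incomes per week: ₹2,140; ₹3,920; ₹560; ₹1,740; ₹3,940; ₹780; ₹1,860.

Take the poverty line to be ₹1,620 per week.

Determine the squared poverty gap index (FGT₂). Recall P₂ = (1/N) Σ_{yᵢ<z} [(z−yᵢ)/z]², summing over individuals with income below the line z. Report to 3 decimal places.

Incomes under z: ₹560, ₹780 (q = 2 of N = 7).
Shortfall ratios: (1620−560)/1620 = 0.6543; (1620−780)/1620 = 0.5185.
Squared: 0.4281; 0.2689.
Sum = 0.696997; P₂ = 0.696997 / 7 = 0.100.

0.100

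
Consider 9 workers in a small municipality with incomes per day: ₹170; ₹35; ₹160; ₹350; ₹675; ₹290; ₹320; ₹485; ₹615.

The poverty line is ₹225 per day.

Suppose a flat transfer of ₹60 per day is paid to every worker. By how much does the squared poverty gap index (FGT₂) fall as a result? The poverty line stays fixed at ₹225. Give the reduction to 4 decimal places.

0.0580

Before: below the line — ₹35, ₹160, ₹170; squared poverty gap index (FGT₂) = 0.095144.
After the ₹60 transfer: below the line — ₹95, ₹220; squared poverty gap index (FGT₂) = 0.037147.
Reduction = 0.095144 − 0.037147 = 0.0580.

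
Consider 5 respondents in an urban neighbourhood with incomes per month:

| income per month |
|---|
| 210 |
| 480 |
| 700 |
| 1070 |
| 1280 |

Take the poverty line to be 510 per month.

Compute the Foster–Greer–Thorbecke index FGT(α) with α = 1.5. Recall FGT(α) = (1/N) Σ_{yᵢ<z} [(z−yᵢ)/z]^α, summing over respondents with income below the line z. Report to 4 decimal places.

Below z: 210, 480 (q = 2 of N = 5).
Shortfall ratios: (510−210)/510 = 0.5882; (510−480)/510 = 0.0588.
Raised to α = 1.5: 0.45116; 0.01427.
Sum = 0.465423; FGT(1.5) = 0.465423 / 5 = 0.0931.

0.0931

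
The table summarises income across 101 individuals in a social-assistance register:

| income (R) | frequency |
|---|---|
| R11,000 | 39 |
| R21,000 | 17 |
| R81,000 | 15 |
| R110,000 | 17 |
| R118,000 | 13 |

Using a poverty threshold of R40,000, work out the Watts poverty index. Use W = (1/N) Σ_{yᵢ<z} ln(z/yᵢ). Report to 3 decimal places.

Incomes under z: 39×R11,000, 17×R21,000 (q = 56 of N = 101).
ln(z/y) terms: ln(40000/11000) = 1.2910 (×39); ln(40000/21000) = 0.6444 (×17).
W = 61.302452 / 101 = 0.607.

0.607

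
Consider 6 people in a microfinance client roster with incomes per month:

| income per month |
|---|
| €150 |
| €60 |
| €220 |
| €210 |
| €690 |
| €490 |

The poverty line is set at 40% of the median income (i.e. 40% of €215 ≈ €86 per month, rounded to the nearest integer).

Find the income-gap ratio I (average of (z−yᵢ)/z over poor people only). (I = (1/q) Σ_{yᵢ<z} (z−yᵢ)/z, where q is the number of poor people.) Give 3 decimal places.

Below the line: €60 (q = 1 of N = 6).
Relative gaps: 0.3023; sum = 0.302326.
The income-gap ratio divides by q (the poor only): 0.302326 / 1 = 0.302.

0.302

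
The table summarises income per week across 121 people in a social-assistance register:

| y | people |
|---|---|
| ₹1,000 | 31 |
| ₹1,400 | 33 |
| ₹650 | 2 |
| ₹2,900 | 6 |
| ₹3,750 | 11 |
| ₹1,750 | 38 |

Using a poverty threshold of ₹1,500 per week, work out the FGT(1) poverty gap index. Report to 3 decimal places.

Poor units: 2×₹650, 31×₹1,000, 33×₹1,400 (q = 66 of N = 121).
Gap ratios (z−y)/z: (1500−650)/1500 = 0.5667 (×2); (1500−1000)/1500 = 0.3333 (×31); (1500−1400)/1500 = 0.0667 (×33).
Σ = 13.666667. Dividing by the full population N = 121 gives P₁ = 0.113.

0.113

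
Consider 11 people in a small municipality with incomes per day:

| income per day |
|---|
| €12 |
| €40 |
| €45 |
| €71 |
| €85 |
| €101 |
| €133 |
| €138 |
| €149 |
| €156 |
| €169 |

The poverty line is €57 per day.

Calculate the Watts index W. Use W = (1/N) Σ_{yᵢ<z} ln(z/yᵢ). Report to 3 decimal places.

0.195

Below z: €12, €40, €45 (q = 3 of N = 11).
Log shortfalls: ln(57/12) = 1.5581; ln(57/40) = 0.3542; ln(57/45) = 0.2364.
W = 2.148705 / 11 = 0.195.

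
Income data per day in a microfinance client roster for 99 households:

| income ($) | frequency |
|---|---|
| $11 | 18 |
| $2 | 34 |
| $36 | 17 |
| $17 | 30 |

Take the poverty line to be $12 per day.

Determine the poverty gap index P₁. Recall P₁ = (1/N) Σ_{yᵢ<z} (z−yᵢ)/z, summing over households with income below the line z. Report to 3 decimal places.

0.301

Incomes under z: 34×$2, 18×$11 (q = 52 of N = 99).
Shortfall ratios: (12−2)/12 = 0.8333 (×34); (12−11)/12 = 0.0833 (×18).
Sum of shortfalls = 29.833333; P₁ averages over all N: 29.833333 / 99 = 0.301.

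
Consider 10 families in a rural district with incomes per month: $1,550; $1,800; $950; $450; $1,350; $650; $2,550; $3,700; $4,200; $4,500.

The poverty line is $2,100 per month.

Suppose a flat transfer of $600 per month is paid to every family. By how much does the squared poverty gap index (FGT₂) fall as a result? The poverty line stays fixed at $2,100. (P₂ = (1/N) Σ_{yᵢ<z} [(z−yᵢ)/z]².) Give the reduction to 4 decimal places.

0.1123

Before: below the line — $450, $650, $950, $1,350, $1,550, $1,800; squared poverty gap index (FGT₂) = 0.161054.
After the $600 transfer: below the line — $1,050, $1,250, $1,550, $1,950; squared poverty gap index (FGT₂) = 0.048753.
Reduction = 0.161054 − 0.048753 = 0.1123.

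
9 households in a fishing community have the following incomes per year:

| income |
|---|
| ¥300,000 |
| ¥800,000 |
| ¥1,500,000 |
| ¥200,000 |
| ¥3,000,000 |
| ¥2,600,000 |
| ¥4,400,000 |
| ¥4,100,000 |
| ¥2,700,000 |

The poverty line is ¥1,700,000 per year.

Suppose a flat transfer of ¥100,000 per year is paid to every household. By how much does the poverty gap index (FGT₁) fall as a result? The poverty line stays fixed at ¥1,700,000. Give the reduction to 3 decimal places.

Before: below the line — ¥200,000, ¥300,000, ¥800,000, ¥1,500,000; poverty gap index (FGT₁) = 0.26144.
After the ¥100,000 transfer: below the line — ¥300,000, ¥400,000, ¥900,000, ¥1,600,000; poverty gap index (FGT₁) = 0.23529.
Reduction = 0.26144 − 0.23529 = 0.026.

0.026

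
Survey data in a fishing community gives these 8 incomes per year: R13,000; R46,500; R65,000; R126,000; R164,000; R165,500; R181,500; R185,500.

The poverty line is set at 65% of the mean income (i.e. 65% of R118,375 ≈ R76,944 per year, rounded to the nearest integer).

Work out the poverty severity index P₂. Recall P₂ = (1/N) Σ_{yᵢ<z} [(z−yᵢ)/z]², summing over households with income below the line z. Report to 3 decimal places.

0.109

Incomes under z: R13,000, R46,500, R65,000 (q = 3 of N = 8).
Shortfall ratios: (76944−13000)/76944 = 0.8310; (76944−46500)/76944 = 0.3957; (76944−65000)/76944 = 0.1552.
Squared: 0.6906; 0.1566; 0.0241.
Sum = 0.871284; P₂ = 0.871284 / 8 = 0.109.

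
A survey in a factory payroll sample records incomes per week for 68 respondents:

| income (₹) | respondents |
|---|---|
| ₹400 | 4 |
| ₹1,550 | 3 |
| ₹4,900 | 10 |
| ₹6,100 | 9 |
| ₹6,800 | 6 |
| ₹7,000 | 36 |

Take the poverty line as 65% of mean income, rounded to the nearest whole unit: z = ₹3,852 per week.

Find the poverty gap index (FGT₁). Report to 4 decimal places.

0.0791

Below z: 4×₹400, 3×₹1,550 (q = 7 of N = 68).
Normalized shortfalls: (3852−400)/3852 = 0.8962 (×4); (3852−1550)/3852 = 0.5976 (×3).
Σ = 5.377466. Dividing by the full population N = 68 gives P₁ = 0.0791.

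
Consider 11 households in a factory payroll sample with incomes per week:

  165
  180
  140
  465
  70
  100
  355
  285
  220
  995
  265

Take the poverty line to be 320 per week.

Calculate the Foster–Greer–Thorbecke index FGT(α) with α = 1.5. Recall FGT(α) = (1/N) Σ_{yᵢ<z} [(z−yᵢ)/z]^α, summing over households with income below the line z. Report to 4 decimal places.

Incomes under z: 70, 100, 140, 165, 180, 220, 265, 285 (q = 8 of N = 11).
Gap ratios (z−y)/z: (320−70)/320 = 0.7812; (320−100)/320 = 0.6875; (320−140)/320 = 0.5625; (320−165)/320 = 0.4844; (320−180)/320 = 0.4375; (320−220)/320 = 0.3125; (320−265)/320 = 0.1719; (320−285)/320 = 0.1094.
Raised to α = 1.5: 0.69053; 0.57004; 0.42188; 0.33711; 0.28938; 0.17469; 0.07126; 0.03617.
Sum = 2.591064; FGT(1.5) = 2.591064 / 11 = 0.2356.

0.2356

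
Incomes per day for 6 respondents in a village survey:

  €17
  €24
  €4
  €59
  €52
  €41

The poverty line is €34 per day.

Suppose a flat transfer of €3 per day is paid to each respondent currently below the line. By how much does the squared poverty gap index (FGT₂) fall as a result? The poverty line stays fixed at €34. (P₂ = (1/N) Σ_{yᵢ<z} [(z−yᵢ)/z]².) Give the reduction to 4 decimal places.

Before: below the line — €4, €17, €24; squared poverty gap index (FGT₂) = 0.185842.
After the €3 transfer: below the line — €7, €20, €27; squared poverty gap index (FGT₂) = 0.140427.
Reduction = 0.185842 − 0.140427 = 0.0454.

0.0454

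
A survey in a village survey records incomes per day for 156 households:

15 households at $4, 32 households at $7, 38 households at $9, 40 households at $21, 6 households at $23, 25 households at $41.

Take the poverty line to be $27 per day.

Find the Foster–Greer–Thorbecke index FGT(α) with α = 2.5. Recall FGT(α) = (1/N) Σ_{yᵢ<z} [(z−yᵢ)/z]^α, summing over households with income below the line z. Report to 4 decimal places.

Below z: 15×$4, 32×$7, 38×$9, 40×$21, 6×$23 (q = 131 of N = 156).
Relative gaps: (27−4)/27 = 0.8519 (×15); (27−7)/27 = 0.7407 (×32); (27−9)/27 = 0.6667 (×38); (27−21)/27 = 0.2222 (×40); (27−23)/27 = 0.1481 (×6).
Raised to α = 2.5: 0.66975 (×15); 0.47224 (×32); 0.36289 (×38); 0.02328 (×40); 0.00845 (×6).
Sum = 39.929545; FGT(2.5) = 39.929545 / 156 = 0.2560.

0.2560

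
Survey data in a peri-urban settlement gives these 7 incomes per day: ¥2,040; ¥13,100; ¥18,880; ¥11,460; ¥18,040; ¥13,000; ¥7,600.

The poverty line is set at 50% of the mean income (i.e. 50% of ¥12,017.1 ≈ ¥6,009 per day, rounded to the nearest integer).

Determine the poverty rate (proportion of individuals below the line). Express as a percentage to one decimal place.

14.3%

1 of the 7 individuals have income below ¥6,009.
H = 1/7 = 14.3%.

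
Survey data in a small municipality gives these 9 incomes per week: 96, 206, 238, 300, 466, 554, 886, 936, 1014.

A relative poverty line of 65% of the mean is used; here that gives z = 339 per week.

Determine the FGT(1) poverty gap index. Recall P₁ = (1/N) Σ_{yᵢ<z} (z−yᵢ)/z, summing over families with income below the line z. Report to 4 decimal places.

0.1691

Incomes under z: 96, 206, 238, 300 (q = 4 of N = 9).
Gap ratios (z−y)/z: (339−96)/339 = 0.7168; (339−206)/339 = 0.3923; (339−238)/339 = 0.2979; (339−300)/339 = 0.1150.
Sum of shortfalls = 1.522124; P₁ averages over all N: 1.522124 / 9 = 0.1691.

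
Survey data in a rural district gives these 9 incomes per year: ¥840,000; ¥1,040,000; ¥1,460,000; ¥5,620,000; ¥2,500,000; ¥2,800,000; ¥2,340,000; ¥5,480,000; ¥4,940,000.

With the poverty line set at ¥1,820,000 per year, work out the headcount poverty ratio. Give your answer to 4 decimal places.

3 of the 9 individuals have income below ¥1,820,000.
H = 3/9 = 0.3333.

0.3333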